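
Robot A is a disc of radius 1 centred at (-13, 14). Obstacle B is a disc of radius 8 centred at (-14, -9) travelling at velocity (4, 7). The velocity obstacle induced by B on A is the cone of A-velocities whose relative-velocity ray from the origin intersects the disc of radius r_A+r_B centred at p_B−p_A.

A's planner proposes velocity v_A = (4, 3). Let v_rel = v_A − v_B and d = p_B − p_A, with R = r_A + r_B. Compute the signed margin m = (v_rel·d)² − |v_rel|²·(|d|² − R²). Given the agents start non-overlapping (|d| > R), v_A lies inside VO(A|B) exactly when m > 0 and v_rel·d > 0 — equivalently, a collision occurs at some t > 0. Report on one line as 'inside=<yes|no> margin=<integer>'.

d = (-1, -23),  |d|² = 530;  R = 1+8 = 9,  c = 530−9² = 449
v_rel = (0, -4),  |v_rel|² = 16;  v_rel·d = (0)·(-1) + (-4)·(-23) = 92
16·t² − 184·t + 449 = 0  ⇒  m = 92² − 16·449 = 1280
m = 1280 > 0,  v_rel·d = 92 > 0  ⇒  inside

inside=yes margin=1280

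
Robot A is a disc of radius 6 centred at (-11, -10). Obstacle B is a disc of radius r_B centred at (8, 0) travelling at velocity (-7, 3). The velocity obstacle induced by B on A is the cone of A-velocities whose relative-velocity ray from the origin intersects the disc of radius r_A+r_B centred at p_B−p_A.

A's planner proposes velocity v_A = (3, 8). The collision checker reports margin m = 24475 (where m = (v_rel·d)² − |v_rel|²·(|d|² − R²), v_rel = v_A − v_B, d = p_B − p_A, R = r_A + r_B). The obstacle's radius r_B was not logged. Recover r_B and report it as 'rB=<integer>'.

m = 24475
d = (19, 10);  v_rel = (10, 5),  |v_rel|² = 125
v_rel×d = (10)·(10) − (5)·(19) = 5
since m = R²·125 − 5²:  R² = (25 + 24475) / 125 = 196
R = √196 = 14  ⇒  r_B = 14 − 6 = 8

rB=8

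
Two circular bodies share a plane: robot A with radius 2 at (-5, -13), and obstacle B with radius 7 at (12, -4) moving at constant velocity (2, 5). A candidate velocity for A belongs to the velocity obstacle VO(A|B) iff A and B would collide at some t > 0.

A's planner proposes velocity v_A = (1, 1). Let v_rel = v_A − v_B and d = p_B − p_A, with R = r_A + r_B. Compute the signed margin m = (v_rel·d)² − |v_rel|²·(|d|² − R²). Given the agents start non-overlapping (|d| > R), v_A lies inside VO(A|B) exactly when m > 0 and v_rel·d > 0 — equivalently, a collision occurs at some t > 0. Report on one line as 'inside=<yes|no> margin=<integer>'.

d = (17, 9),  |d|² = 370;  R = 2+7 = 9,  c = 370−9² = 289
v_rel = (-1, -4),  |v_rel|² = 17;  v_rel·d = (-1)·(17) + (-4)·(9) = -53
17·t² + 106·t + 289 = 0  ⇒  m = (-53)² − 17·289 = -2104
m = -2104 < 0,  v_rel·d = -53 < 0  ⇒  outside

inside=no margin=-2104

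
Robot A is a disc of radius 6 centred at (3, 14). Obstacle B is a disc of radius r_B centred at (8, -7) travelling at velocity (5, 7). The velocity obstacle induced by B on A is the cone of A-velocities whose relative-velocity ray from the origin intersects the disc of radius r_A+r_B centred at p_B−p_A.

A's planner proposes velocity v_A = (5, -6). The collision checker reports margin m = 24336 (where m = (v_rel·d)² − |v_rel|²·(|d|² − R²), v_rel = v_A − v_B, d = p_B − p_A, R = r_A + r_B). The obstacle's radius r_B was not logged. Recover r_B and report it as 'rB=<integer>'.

m = 24336
d = (5, -21);  v_rel = (0, -13),  |v_rel|² = 169
v_rel×d = (0)·(-21) − (-13)·(5) = 65
since m = R²·169 − 65²:  R² = (4225 + 24336) / 169 = 169
R = √169 = 13  ⇒  r_B = 13 − 6 = 7

rB=7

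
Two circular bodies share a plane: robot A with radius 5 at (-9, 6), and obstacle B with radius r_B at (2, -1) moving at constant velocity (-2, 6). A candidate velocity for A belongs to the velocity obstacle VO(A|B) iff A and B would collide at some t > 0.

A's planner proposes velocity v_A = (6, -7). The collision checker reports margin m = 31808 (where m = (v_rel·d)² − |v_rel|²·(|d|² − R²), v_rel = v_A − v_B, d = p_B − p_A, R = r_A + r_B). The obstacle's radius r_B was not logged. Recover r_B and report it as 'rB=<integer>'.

m = 31808
d = (11, -7);  v_rel = (8, -13),  |v_rel|² = 233
v_rel×d = (8)·(-7) − (-13)·(11) = 87
since m = R²·233 − 87²:  R² = (7569 + 31808) / 233 = 169
R = √169 = 13  ⇒  r_B = 13 − 5 = 8

rB=8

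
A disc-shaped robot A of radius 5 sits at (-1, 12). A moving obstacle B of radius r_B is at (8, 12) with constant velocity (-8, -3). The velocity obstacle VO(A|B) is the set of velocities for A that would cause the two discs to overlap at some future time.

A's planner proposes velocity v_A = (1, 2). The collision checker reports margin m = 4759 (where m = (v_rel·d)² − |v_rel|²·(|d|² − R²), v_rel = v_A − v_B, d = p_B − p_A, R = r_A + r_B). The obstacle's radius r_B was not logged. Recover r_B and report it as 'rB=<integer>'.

m = 4759
d = (9, 0);  v_rel = (9, 5),  |v_rel|² = 106
v_rel×d = (9)·(0) − (5)·(9) = -45
since m = R²·106 − (-45)²:  R² = (2025 + 4759) / 106 = 64
R = √64 = 8  ⇒  r_B = 8 − 5 = 3

rB=3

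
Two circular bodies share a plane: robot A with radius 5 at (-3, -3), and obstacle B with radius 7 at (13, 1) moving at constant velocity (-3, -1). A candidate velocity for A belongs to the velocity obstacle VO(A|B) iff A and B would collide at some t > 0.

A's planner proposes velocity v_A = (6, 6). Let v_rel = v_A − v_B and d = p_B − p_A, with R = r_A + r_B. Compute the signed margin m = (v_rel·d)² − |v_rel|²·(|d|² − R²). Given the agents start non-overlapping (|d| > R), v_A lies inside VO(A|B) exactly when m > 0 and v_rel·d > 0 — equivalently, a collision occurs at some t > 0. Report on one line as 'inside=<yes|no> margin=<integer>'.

d = (16, 4),  |d|² = 272;  R = 5+7 = 12,  c = 272−12² = 128
v_rel = (9, 7),  |v_rel|² = 130;  v_rel·d = (9)·(16) + (7)·(4) = 172
130·t² − 344·t + 128 = 0  ⇒  m = 172² − 130·128 = 12944
m = 12944 > 0,  v_rel·d = 172 > 0  ⇒  inside

inside=yes margin=12944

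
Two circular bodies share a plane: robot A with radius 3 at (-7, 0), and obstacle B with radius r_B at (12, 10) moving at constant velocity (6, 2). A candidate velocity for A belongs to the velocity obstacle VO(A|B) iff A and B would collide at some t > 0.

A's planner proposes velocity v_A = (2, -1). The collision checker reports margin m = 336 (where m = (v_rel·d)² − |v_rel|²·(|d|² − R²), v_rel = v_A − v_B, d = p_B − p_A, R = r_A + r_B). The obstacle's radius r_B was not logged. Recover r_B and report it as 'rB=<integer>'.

m = 336
d = (19, 10);  v_rel = (-4, -3),  |v_rel|² = 25
v_rel×d = (-4)·(10) − (-3)·(19) = 17
since m = R²·25 − 17²:  R² = (289 + 336) / 25 = 25
R = √25 = 5  ⇒  r_B = 5 − 3 = 2

rB=2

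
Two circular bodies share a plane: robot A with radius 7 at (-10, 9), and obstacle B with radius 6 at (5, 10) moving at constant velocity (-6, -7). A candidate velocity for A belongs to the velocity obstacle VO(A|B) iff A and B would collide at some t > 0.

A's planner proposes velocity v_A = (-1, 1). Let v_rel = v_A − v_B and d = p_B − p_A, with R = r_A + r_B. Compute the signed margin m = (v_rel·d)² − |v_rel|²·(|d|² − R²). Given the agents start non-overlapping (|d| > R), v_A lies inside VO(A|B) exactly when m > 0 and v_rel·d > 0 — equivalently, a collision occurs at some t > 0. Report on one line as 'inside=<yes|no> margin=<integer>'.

d = (15, 1),  |d|² = 226;  R = 7+6 = 13,  c = 226−13² = 57
v_rel = (5, 8),  |v_rel|² = 89;  v_rel·d = (5)·(15) + (8)·(1) = 83
89·t² − 166·t + 57 = 0  ⇒  m = 83² − 89·57 = 1816
m = 1816 > 0,  v_rel·d = 83 > 0  ⇒  inside

inside=yes margin=1816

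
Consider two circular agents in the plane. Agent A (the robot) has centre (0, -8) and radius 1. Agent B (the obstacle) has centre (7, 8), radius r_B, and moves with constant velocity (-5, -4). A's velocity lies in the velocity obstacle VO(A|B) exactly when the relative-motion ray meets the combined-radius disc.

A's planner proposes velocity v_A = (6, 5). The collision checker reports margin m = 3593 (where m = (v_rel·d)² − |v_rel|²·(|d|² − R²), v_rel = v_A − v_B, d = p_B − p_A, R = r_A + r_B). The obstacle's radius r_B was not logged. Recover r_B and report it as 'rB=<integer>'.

m = 3593
d = (7, 16);  v_rel = (11, 9),  |v_rel|² = 202
v_rel×d = (11)·(16) − (9)·(7) = 113
since m = R²·202 − 113²:  R² = (12769 + 3593) / 202 = 81
R = √81 = 9  ⇒  r_B = 9 − 1 = 8

rB=8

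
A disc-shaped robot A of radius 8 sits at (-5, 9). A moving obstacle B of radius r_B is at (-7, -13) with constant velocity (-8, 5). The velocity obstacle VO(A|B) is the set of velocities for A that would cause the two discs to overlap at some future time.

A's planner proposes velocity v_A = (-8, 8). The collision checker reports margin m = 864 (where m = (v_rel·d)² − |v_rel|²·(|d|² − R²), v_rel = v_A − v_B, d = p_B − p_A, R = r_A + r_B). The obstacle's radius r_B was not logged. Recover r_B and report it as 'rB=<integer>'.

m = 864
d = (-2, -22);  v_rel = (0, 3),  |v_rel|² = 9
v_rel×d = (0)·(-22) − (3)·(-2) = 6
since m = R²·9 − 6²:  R² = (36 + 864) / 9 = 100
R = √100 = 10  ⇒  r_B = 10 − 8 = 2

rB=2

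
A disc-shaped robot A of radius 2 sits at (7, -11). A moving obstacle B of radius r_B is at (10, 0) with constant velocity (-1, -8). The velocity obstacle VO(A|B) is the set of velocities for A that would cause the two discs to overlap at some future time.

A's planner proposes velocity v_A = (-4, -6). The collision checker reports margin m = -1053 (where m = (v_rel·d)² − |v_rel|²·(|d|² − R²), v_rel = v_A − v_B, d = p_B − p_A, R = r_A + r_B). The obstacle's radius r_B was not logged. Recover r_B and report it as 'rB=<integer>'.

m = -1053
d = (3, 11);  v_rel = (-3, 2),  |v_rel|² = 13
v_rel×d = (-3)·(11) − (2)·(3) = -39
since m = R²·13 − (-39)²:  R² = (1521 + -1053) / 13 = 36
R = √36 = 6  ⇒  r_B = 6 − 2 = 4

rB=4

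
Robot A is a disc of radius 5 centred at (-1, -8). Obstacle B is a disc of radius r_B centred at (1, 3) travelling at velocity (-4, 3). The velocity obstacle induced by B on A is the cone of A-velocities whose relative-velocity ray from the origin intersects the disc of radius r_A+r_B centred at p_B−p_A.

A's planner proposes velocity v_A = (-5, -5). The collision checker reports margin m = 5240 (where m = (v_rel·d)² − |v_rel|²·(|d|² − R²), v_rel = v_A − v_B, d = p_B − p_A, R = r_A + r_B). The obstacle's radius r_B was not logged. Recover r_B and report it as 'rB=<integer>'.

m = 5240
d = (2, 11);  v_rel = (-1, -8),  |v_rel|² = 65
v_rel×d = (-1)·(11) − (-8)·(2) = 5
since m = R²·65 − 5²:  R² = (25 + 5240) / 65 = 81
R = √81 = 9  ⇒  r_B = 9 − 5 = 4

rB=4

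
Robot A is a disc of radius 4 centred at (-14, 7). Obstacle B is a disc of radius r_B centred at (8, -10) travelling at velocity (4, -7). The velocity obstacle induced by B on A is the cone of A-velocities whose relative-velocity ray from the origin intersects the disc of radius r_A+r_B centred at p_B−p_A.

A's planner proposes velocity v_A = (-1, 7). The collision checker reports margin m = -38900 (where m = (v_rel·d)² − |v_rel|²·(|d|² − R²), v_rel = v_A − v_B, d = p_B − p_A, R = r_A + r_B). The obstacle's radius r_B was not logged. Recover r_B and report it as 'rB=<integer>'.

m = -38900
d = (22, -17);  v_rel = (-5, 14),  |v_rel|² = 221
v_rel×d = (-5)·(-17) − (14)·(22) = -223
since m = R²·221 − (-223)²:  R² = (49729 + -38900) / 221 = 49
R = √49 = 7  ⇒  r_B = 7 − 4 = 3

rB=3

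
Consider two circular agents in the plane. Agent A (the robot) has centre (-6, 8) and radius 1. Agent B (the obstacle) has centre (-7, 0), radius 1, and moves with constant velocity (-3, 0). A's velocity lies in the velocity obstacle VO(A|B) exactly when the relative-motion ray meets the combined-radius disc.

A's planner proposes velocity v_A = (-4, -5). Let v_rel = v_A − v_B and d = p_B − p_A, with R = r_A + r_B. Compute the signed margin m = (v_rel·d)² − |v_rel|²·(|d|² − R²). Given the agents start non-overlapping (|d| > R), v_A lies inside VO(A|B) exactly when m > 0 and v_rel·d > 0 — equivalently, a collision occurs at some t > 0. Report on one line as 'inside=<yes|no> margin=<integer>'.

d = (-1, -8),  |d|² = 65;  R = 1+1 = 2,  c = 65−2² = 61
v_rel = (-1, -5),  |v_rel|² = 26;  v_rel·d = (-1)·(-1) + (-5)·(-8) = 41
26·t² − 82·t + 61 = 0  ⇒  m = 41² − 26·61 = 95
m = 95 > 0,  v_rel·d = 41 > 0  ⇒  inside

inside=yes margin=95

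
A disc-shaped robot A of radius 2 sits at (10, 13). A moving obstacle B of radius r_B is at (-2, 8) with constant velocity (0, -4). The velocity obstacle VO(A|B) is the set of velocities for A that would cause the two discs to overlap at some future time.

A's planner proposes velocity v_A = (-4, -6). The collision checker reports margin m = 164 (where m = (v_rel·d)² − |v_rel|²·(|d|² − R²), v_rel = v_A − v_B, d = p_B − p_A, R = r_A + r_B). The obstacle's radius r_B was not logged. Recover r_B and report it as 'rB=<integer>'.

m = 164
d = (-12, -5);  v_rel = (-4, -2),  |v_rel|² = 20
v_rel×d = (-4)·(-5) − (-2)·(-12) = -4
since m = R²·20 − (-4)²:  R² = (16 + 164) / 20 = 9
R = √9 = 3  ⇒  r_B = 3 − 2 = 1

rB=1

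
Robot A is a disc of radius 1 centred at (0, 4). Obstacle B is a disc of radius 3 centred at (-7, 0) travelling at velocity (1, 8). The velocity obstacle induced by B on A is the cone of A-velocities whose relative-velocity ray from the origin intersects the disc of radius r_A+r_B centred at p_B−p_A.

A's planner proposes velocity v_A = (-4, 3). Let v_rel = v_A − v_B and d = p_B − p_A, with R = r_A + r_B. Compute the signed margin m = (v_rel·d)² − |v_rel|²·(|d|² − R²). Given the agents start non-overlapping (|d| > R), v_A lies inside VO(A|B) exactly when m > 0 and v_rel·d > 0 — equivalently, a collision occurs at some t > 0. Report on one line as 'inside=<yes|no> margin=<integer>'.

d = (-7, -4),  |d|² = 65;  R = 1+3 = 4,  c = 65−4² = 49
v_rel = (-5, -5),  |v_rel|² = 50;  v_rel·d = (-5)·(-7) + (-5)·(-4) = 55
50·t² − 110·t + 49 = 0  ⇒  m = 55² − 50·49 = 575
m = 575 > 0,  v_rel·d = 55 > 0  ⇒  inside

inside=yes margin=575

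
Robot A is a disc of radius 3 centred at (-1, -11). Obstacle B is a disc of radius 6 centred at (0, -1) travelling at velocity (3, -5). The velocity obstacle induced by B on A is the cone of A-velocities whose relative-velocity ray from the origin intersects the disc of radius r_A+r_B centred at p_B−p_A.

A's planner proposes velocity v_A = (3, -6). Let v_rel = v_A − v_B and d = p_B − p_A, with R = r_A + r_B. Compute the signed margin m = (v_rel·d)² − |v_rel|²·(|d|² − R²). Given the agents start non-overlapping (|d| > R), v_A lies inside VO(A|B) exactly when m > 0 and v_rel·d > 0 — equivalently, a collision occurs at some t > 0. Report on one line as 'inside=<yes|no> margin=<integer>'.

d = (1, 10),  |d|² = 101;  R = 3+6 = 9,  c = 101−9² = 20
v_rel = (0, -1),  |v_rel|² = 1;  v_rel·d = (0)·(1) + (-1)·(10) = -10
1·t² + 20·t + 20 = 0  ⇒  m = (-10)² − 1·20 = 80
m = 80 > 0,  v_rel·d = -10 < 0  ⇒  outside

inside=no margin=80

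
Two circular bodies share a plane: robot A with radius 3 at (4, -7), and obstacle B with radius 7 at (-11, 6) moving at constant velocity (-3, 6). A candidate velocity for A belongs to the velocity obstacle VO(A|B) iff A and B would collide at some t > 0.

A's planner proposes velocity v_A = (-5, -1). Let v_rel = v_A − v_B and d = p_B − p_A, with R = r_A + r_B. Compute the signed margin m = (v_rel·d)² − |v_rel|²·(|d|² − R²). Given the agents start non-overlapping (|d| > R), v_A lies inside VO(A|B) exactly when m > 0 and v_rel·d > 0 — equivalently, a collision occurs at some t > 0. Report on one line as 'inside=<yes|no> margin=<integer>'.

d = (-15, 13),  |d|² = 394;  R = 3+7 = 10,  c = 394−10² = 294
v_rel = (-2, -7),  |v_rel|² = 53;  v_rel·d = (-2)·(-15) + (-7)·(13) = -61
53·t² + 122·t + 294 = 0  ⇒  m = (-61)² − 53·294 = -11861
m = -11861 < 0,  v_rel·d = -61 < 0  ⇒  outside

inside=no margin=-11861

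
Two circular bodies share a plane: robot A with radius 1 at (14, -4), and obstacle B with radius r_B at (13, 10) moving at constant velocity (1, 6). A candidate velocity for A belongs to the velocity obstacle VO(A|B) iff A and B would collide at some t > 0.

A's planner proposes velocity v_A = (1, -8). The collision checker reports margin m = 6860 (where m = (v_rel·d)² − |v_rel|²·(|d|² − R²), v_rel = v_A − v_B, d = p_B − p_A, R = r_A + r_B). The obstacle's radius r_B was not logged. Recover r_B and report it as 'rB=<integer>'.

m = 6860
d = (-1, 14);  v_rel = (0, -14),  |v_rel|² = 196
v_rel×d = (0)·(14) − (-14)·(-1) = -14
since m = R²·196 − (-14)²:  R² = (196 + 6860) / 196 = 36
R = √36 = 6  ⇒  r_B = 6 − 1 = 5

rB=5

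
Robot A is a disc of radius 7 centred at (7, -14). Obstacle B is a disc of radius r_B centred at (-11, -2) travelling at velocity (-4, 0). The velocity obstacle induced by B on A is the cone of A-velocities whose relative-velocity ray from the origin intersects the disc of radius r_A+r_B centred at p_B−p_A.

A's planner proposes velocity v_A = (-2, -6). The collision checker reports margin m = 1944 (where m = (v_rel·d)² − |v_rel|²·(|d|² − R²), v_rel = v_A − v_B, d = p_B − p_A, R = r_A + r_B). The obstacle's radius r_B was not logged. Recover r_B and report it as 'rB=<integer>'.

m = 1944
d = (-18, 12);  v_rel = (2, -6),  |v_rel|² = 40
v_rel×d = (2)·(12) − (-6)·(-18) = -84
since m = R²·40 − (-84)²:  R² = (7056 + 1944) / 40 = 225
R = √225 = 15  ⇒  r_B = 15 − 7 = 8

rB=8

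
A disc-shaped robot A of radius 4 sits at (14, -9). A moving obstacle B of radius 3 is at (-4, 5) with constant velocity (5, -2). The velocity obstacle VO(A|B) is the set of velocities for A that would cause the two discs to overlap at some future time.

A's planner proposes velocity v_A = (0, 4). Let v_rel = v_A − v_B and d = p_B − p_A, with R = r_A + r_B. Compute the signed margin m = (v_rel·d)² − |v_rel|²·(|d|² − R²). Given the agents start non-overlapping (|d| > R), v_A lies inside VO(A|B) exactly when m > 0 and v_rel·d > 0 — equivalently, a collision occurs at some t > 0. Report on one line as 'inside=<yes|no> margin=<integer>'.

d = (-18, 14),  |d|² = 520;  R = 4+3 = 7,  c = 520−7² = 471
v_rel = (-5, 6),  |v_rel|² = 61;  v_rel·d = (-5)·(-18) + (6)·(14) = 174
61·t² − 348·t + 471 = 0  ⇒  m = 174² − 61·471 = 1545
m = 1545 > 0,  v_rel·d = 174 > 0  ⇒  inside

inside=yes margin=1545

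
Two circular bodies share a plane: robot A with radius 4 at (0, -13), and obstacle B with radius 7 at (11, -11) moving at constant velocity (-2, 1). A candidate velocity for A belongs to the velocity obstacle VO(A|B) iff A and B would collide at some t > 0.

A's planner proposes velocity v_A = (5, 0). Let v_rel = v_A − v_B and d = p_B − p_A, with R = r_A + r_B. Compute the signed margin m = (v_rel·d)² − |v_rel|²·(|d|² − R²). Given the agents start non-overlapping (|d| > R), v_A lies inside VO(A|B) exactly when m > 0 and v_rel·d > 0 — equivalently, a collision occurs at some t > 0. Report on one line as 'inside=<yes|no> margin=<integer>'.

d = (11, 2),  |d|² = 125;  R = 4+7 = 11,  c = 125−11² = 4
v_rel = (7, -1),  |v_rel|² = 50;  v_rel·d = (7)·(11) + (-1)·(2) = 75
50·t² − 150·t + 4 = 0  ⇒  m = 75² − 50·4 = 5425
m = 5425 > 0,  v_rel·d = 75 > 0  ⇒  inside

inside=yes margin=5425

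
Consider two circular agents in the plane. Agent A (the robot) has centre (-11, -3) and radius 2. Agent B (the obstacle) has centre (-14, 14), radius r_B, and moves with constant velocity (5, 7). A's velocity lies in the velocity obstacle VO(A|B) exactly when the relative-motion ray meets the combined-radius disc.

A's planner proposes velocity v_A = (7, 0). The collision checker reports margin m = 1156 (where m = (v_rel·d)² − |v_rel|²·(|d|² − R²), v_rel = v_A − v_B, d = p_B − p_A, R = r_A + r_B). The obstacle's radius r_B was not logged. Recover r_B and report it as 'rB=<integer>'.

m = 1156
d = (-3, 17);  v_rel = (2, -7),  |v_rel|² = 53
v_rel×d = (2)·(17) − (-7)·(-3) = 13
since m = R²·53 − 13²:  R² = (169 + 1156) / 53 = 25
R = √25 = 5  ⇒  r_B = 5 − 2 = 3

rB=3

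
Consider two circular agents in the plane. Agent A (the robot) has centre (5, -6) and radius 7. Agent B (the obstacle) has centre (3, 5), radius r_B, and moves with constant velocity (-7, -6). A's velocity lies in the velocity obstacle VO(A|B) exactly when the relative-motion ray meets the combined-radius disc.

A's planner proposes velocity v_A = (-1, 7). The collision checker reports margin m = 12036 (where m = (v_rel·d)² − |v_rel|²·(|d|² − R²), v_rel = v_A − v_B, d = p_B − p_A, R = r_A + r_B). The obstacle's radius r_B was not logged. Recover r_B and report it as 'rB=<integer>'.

m = 12036
d = (-2, 11);  v_rel = (6, 13),  |v_rel|² = 205
v_rel×d = (6)·(11) − (13)·(-2) = 92
since m = R²·205 − 92²:  R² = (8464 + 12036) / 205 = 100
R = √100 = 10  ⇒  r_B = 10 − 7 = 3

rB=3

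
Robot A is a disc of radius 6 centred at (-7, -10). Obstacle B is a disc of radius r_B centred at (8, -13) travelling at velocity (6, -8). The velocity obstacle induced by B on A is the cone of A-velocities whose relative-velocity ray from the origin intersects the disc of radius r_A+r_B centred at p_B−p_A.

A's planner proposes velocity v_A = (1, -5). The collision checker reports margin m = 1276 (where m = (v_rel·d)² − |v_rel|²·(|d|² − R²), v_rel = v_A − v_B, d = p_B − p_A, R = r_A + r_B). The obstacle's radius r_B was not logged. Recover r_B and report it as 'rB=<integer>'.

m = 1276
d = (15, -3);  v_rel = (-5, 3),  |v_rel|² = 34
v_rel×d = (-5)·(-3) − (3)·(15) = -30
since m = R²·34 − (-30)²:  R² = (900 + 1276) / 34 = 64
R = √64 = 8  ⇒  r_B = 8 − 6 = 2

rB=2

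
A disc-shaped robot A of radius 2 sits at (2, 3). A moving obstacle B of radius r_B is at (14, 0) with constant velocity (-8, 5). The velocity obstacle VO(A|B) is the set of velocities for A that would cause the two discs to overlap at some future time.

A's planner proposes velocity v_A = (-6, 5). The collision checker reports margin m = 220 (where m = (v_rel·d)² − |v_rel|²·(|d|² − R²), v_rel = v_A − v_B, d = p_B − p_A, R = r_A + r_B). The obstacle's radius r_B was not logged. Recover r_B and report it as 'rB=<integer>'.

m = 220
d = (12, -3);  v_rel = (2, 0),  |v_rel|² = 4
v_rel×d = (2)·(-3) − (0)·(12) = -6
since m = R²·4 − (-6)²:  R² = (36 + 220) / 4 = 64
R = √64 = 8  ⇒  r_B = 8 − 2 = 6

rB=6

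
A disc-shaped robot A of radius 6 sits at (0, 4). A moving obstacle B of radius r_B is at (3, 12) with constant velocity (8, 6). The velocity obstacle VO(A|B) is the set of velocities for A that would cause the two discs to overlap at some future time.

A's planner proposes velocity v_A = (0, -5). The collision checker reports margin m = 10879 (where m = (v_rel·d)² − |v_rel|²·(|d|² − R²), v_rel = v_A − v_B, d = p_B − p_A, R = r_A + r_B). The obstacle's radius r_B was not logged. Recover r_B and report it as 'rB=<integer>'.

m = 10879
d = (3, 8);  v_rel = (-8, -11),  |v_rel|² = 185
v_rel×d = (-8)·(8) − (-11)·(3) = -31
since m = R²·185 − (-31)²:  R² = (961 + 10879) / 185 = 64
R = √64 = 8  ⇒  r_B = 8 − 6 = 2

rB=2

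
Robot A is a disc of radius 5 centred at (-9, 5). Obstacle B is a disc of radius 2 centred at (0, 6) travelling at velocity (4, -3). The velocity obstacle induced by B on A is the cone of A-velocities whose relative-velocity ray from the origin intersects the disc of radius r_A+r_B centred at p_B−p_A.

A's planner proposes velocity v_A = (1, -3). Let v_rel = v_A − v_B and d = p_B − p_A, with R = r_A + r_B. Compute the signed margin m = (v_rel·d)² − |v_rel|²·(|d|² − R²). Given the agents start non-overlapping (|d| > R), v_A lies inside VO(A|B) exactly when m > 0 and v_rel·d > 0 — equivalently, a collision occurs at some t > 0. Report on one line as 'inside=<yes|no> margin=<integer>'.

d = (9, 1),  |d|² = 82;  R = 5+2 = 7,  c = 82−7² = 33
v_rel = (-3, 0),  |v_rel|² = 9;  v_rel·d = (-3)·(9) + (0)·(1) = -27
9·t² + 54·t + 33 = 0  ⇒  m = (-27)² − 9·33 = 432
m = 432 > 0,  v_rel·d = -27 < 0  ⇒  outside

inside=no margin=432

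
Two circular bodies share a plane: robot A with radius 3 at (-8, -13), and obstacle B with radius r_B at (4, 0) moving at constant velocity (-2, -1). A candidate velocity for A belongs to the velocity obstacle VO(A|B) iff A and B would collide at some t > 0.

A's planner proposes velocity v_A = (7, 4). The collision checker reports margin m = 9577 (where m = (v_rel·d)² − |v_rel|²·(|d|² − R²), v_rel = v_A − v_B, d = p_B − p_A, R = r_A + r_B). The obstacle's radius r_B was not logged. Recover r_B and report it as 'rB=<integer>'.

m = 9577
d = (12, 13);  v_rel = (9, 5),  |v_rel|² = 106
v_rel×d = (9)·(13) − (5)·(12) = 57
since m = R²·106 − 57²:  R² = (3249 + 9577) / 106 = 121
R = √121 = 11  ⇒  r_B = 11 − 3 = 8

rB=8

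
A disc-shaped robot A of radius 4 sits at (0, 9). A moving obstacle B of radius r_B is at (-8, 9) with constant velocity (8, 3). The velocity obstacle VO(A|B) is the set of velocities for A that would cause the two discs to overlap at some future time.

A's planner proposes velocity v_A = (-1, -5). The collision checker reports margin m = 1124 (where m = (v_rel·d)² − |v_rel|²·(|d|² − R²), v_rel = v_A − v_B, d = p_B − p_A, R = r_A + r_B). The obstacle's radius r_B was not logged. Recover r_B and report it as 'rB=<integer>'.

m = 1124
d = (-8, 0);  v_rel = (-9, -8),  |v_rel|² = 145
v_rel×d = (-9)·(0) − (-8)·(-8) = -64
since m = R²·145 − (-64)²:  R² = (4096 + 1124) / 145 = 36
R = √36 = 6  ⇒  r_B = 6 − 4 = 2

rB=2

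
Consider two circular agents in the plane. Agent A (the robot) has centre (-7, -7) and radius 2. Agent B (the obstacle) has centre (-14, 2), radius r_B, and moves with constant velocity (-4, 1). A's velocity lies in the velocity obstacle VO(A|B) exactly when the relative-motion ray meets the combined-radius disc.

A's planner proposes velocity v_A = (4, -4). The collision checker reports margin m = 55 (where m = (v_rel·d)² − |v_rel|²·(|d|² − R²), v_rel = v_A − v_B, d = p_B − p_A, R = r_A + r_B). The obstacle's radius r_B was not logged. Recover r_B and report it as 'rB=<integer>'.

m = 55
d = (-7, 9);  v_rel = (8, -5),  |v_rel|² = 89
v_rel×d = (8)·(9) − (-5)·(-7) = 37
since m = R²·89 − 37²:  R² = (1369 + 55) / 89 = 16
R = √16 = 4  ⇒  r_B = 4 − 2 = 2

rB=2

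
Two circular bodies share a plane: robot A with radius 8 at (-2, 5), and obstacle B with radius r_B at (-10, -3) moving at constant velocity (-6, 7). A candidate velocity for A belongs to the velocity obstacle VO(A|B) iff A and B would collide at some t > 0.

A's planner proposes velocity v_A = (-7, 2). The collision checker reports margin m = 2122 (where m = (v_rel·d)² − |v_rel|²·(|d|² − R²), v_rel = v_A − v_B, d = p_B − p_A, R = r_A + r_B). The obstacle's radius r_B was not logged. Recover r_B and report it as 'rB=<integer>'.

m = 2122
d = (-8, -8);  v_rel = (-1, -5),  |v_rel|² = 26
v_rel×d = (-1)·(-8) − (-5)·(-8) = -32
since m = R²·26 − (-32)²:  R² = (1024 + 2122) / 26 = 121
R = √121 = 11  ⇒  r_B = 11 − 8 = 3

rB=3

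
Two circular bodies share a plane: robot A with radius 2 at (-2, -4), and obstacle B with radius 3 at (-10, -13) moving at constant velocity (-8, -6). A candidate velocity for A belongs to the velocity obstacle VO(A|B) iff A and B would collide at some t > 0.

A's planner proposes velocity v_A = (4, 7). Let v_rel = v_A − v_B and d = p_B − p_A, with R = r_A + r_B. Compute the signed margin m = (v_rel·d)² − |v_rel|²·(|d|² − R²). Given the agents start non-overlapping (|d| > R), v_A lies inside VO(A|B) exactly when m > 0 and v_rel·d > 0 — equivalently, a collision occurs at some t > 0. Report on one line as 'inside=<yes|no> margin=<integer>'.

d = (-8, -9),  |d|² = 145;  R = 2+3 = 5,  c = 145−5² = 120
v_rel = (12, 13),  |v_rel|² = 313;  v_rel·d = (12)·(-8) + (13)·(-9) = -213
313·t² + 426·t + 120 = 0  ⇒  m = (-213)² − 313·120 = 7809
m = 7809 > 0,  v_rel·d = -213 < 0  ⇒  outside

inside=no margin=7809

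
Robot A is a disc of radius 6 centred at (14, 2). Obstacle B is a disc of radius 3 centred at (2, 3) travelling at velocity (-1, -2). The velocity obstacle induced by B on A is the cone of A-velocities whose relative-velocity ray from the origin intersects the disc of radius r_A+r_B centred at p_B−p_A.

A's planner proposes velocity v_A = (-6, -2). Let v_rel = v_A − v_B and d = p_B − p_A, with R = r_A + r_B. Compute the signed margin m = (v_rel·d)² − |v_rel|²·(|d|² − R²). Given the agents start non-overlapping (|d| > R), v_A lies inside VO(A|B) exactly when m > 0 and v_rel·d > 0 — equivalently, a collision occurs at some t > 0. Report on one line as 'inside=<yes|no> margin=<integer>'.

d = (-12, 1),  |d|² = 145;  R = 6+3 = 9,  c = 145−9² = 64
v_rel = (-5, 0),  |v_rel|² = 25;  v_rel·d = (-5)·(-12) + (0)·(1) = 60
25·t² − 120·t + 64 = 0  ⇒  m = 60² − 25·64 = 2000
m = 2000 > 0,  v_rel·d = 60 > 0  ⇒  inside

inside=yes margin=2000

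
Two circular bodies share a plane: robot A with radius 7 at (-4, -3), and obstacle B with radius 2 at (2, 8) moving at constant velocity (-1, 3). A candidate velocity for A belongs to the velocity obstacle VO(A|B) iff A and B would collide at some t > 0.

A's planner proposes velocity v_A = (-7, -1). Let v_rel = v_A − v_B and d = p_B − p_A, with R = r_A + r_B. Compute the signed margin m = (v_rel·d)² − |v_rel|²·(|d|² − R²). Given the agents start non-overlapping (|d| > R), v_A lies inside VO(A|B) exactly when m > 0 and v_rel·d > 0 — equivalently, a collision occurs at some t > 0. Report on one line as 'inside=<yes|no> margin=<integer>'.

d = (6, 11),  |d|² = 157;  R = 7+2 = 9,  c = 157−9² = 76
v_rel = (-6, -4),  |v_rel|² = 52;  v_rel·d = (-6)·(6) + (-4)·(11) = -80
52·t² + 160·t + 76 = 0  ⇒  m = (-80)² − 52·76 = 2448
m = 2448 > 0,  v_rel·d = -80 < 0  ⇒  outside

inside=no margin=2448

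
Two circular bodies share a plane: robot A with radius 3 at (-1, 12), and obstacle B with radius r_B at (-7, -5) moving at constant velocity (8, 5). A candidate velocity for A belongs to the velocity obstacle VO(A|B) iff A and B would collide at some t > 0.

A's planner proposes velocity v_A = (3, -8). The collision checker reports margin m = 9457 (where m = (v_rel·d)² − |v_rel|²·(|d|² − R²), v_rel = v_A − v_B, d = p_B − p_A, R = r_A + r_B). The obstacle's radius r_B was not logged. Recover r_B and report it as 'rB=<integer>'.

m = 9457
d = (-6, -17);  v_rel = (-5, -13),  |v_rel|² = 194
v_rel×d = (-5)·(-17) − (-13)·(-6) = 7
since m = R²·194 − 7²:  R² = (49 + 9457) / 194 = 49
R = √49 = 7  ⇒  r_B = 7 − 3 = 4

rB=4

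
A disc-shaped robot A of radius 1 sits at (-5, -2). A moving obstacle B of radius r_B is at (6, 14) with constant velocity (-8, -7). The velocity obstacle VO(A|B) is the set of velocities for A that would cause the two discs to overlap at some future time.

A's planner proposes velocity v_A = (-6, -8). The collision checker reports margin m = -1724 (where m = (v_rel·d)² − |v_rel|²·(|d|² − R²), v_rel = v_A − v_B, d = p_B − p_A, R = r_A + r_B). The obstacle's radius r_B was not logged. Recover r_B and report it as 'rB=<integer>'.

m = -1724
d = (11, 16);  v_rel = (2, -1),  |v_rel|² = 5
v_rel×d = (2)·(16) − (-1)·(11) = 43
since m = R²·5 − 43²:  R² = (1849 + -1724) / 5 = 25
R = √25 = 5  ⇒  r_B = 5 − 1 = 4

rB=4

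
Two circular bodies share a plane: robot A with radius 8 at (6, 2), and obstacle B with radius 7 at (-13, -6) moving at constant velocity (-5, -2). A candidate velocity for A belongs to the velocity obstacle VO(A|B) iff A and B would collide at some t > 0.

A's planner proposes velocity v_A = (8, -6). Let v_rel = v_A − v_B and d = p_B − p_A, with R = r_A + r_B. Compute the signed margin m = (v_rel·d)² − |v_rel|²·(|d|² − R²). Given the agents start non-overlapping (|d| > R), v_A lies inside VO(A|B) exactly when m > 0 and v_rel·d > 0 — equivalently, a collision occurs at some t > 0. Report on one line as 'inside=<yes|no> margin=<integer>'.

d = (-19, -8),  |d|² = 425;  R = 8+7 = 15,  c = 425−15² = 200
v_rel = (13, -4),  |v_rel|² = 185;  v_rel·d = (13)·(-19) + (-4)·(-8) = -215
185·t² + 430·t + 200 = 0  ⇒  m = (-215)² − 185·200 = 9225
m = 9225 > 0,  v_rel·d = -215 < 0  ⇒  outside

inside=no margin=9225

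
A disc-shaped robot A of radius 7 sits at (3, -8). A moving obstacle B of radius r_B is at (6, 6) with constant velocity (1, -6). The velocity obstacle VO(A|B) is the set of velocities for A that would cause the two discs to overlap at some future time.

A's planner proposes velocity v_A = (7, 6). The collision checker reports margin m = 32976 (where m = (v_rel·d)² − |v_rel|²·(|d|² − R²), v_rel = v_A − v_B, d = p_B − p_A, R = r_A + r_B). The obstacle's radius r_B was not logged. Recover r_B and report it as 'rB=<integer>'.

m = 32976
d = (3, 14);  v_rel = (6, 12),  |v_rel|² = 180
v_rel×d = (6)·(14) − (12)·(3) = 48
since m = R²·180 − 48²:  R² = (2304 + 32976) / 180 = 196
R = √196 = 14  ⇒  r_B = 14 − 7 = 7

rB=7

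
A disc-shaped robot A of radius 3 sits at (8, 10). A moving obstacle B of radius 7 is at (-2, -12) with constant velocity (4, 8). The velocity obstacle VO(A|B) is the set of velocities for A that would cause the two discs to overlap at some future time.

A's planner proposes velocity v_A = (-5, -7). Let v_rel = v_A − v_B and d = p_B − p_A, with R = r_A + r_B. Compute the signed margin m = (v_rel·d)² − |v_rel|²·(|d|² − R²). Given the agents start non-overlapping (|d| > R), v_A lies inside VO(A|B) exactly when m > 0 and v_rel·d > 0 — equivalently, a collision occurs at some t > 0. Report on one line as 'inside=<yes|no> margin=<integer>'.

d = (-10, -22),  |d|² = 584;  R = 3+7 = 10,  c = 584−10² = 484
v_rel = (-9, -15),  |v_rel|² = 306;  v_rel·d = (-9)·(-10) + (-15)·(-22) = 420
306·t² − 840·t + 484 = 0  ⇒  m = 420² − 306·484 = 28296
m = 28296 > 0,  v_rel·d = 420 > 0  ⇒  inside

inside=yes margin=28296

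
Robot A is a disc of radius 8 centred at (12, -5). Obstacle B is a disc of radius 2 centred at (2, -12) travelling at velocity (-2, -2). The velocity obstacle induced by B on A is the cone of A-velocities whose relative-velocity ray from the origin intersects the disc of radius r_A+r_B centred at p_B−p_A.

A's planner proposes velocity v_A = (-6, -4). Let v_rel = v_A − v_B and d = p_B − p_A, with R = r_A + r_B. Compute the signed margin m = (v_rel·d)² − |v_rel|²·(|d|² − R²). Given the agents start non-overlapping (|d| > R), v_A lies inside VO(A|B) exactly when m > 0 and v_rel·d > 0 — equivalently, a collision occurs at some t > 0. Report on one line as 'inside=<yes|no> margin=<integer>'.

d = (-10, -7),  |d|² = 149;  R = 8+2 = 10,  c = 149−10² = 49
v_rel = (-4, -2),  |v_rel|² = 20;  v_rel·d = (-4)·(-10) + (-2)·(-7) = 54
20·t² − 108·t + 49 = 0  ⇒  m = 54² − 20·49 = 1936
m = 1936 > 0,  v_rel·d = 54 > 0  ⇒  inside

inside=yes margin=1936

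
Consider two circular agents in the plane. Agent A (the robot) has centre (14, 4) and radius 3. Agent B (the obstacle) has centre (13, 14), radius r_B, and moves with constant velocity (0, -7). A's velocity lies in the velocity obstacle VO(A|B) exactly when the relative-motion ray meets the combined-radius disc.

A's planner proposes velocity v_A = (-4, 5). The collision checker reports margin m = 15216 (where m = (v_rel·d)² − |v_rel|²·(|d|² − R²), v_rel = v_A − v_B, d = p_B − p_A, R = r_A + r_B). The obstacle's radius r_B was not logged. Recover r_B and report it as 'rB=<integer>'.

m = 15216
d = (-1, 10);  v_rel = (-4, 12),  |v_rel|² = 160
v_rel×d = (-4)·(10) − (12)·(-1) = -28
since m = R²·160 − (-28)²:  R² = (784 + 15216) / 160 = 100
R = √100 = 10  ⇒  r_B = 10 − 3 = 7

rB=7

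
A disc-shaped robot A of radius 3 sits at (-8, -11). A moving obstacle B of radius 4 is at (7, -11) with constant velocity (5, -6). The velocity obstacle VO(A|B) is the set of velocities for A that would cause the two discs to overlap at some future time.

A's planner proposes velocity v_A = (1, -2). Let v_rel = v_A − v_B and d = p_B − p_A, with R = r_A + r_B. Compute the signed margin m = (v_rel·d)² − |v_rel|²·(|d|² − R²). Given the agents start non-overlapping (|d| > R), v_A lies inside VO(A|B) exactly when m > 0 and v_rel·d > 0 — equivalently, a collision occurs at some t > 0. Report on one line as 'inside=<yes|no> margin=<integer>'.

d = (15, 0),  |d|² = 225;  R = 3+4 = 7,  c = 225−7² = 176
v_rel = (-4, 4),  |v_rel|² = 32;  v_rel·d = (-4)·(15) + (4)·(0) = -60
32·t² + 120·t + 176 = 0  ⇒  m = (-60)² − 32·176 = -2032
m = -2032 < 0,  v_rel·d = -60 < 0  ⇒  outside

inside=no margin=-2032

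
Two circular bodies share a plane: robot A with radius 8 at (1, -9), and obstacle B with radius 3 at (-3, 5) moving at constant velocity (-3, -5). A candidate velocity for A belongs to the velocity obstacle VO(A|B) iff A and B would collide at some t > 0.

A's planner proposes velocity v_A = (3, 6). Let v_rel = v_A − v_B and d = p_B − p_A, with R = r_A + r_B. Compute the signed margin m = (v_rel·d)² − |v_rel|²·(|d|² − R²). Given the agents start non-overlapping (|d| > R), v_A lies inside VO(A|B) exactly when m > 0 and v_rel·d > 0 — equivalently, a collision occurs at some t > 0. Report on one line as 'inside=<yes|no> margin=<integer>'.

d = (-4, 14),  |d|² = 212;  R = 8+3 = 11,  c = 212−11² = 91
v_rel = (6, 11),  |v_rel|² = 157;  v_rel·d = (6)·(-4) + (11)·(14) = 130
157·t² − 260·t + 91 = 0  ⇒  m = 130² − 157·91 = 2613
m = 2613 > 0,  v_rel·d = 130 > 0  ⇒  inside

inside=yes margin=2613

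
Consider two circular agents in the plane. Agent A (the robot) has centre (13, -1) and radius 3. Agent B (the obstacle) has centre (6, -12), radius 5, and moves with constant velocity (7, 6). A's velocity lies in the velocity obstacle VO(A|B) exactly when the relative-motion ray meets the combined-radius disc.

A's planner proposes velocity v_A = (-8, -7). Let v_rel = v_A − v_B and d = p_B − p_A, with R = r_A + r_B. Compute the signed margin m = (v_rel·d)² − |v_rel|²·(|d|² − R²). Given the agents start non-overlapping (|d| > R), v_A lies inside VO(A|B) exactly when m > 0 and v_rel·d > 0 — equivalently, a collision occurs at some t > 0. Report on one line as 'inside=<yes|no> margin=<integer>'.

d = (-7, -11),  |d|² = 170;  R = 3+5 = 8,  c = 170−8² = 106
v_rel = (-15, -13),  |v_rel|² = 394;  v_rel·d = (-15)·(-7) + (-13)·(-11) = 248
394·t² − 496·t + 106 = 0  ⇒  m = 248² − 394·106 = 19740
m = 19740 > 0,  v_rel·d = 248 > 0  ⇒  inside

inside=yes margin=19740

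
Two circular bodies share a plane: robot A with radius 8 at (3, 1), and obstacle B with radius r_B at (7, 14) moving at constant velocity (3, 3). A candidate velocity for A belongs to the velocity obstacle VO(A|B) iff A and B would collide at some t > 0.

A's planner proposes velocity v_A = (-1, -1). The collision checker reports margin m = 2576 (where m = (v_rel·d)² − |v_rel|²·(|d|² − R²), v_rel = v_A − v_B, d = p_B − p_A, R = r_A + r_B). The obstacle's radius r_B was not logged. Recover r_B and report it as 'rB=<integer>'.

m = 2576
d = (4, 13);  v_rel = (-4, -4),  |v_rel|² = 32
v_rel×d = (-4)·(13) − (-4)·(4) = -36
since m = R²·32 − (-36)²:  R² = (1296 + 2576) / 32 = 121
R = √121 = 11  ⇒  r_B = 11 − 8 = 3

rB=3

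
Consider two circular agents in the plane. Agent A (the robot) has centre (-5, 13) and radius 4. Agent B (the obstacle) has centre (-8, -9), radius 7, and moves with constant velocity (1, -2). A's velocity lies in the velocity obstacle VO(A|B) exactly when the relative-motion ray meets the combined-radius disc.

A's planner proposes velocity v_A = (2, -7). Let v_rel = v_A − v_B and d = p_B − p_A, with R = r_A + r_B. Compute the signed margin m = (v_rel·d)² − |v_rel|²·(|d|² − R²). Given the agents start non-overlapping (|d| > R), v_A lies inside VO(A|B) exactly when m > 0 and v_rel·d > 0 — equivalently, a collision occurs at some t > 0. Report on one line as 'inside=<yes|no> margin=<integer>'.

d = (-3, -22),  |d|² = 493;  R = 4+7 = 11,  c = 493−11² = 372
v_rel = (1, -5),  |v_rel|² = 26;  v_rel·d = (1)·(-3) + (-5)·(-22) = 107
26·t² − 214·t + 372 = 0  ⇒  m = 107² − 26·372 = 1777
m = 1777 > 0,  v_rel·d = 107 > 0  ⇒  inside

inside=yes margin=1777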